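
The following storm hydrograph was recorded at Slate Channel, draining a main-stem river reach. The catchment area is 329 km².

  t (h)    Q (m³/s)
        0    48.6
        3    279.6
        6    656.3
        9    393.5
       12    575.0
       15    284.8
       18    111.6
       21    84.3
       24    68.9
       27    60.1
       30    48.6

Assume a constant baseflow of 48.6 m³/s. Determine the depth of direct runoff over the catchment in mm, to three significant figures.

Direct runoff: 0.0, 231.0, 607.7, 344.9, 526.4, 236.2, 63.0, 35.7, 20.3, 11.5, 0.0 m³/s; ΣQ_DR = 2077 m³/s.
V = ΣQ_DR · Δt = 2077 × 10800 s = 2.243 × 10^7 m³.
Over A = 329 km², depth = V / A = 68.2 mm.

d ≈ 68.2 mm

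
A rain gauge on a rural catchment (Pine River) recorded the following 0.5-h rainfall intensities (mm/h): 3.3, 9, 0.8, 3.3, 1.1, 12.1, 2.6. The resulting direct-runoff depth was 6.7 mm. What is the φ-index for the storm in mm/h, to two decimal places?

Only the 2 blocks with intensity above φ contribute runoff: 9, 12.1 mm/h.
Σ(I−φ)·Δt = d  ⇒  (9+12.1 − 2φ)·0.5 = 6.7
φ = (21.10 − 6.7/0.5) / 2 = 3.85 mm/h.

φ ≈ 3.85 mm/h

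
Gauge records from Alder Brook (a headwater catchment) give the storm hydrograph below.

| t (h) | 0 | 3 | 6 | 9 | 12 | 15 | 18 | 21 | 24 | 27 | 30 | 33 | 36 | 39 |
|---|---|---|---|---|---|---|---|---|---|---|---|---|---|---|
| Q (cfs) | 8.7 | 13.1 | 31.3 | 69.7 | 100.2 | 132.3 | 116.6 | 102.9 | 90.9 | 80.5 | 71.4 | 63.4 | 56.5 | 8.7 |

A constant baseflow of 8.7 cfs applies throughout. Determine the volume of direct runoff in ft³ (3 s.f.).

Direct-runoff ordinates (Q − Q_b): 0.0, 4.4, 22.6, 61.0, 91.5, 123.6, 107.9, 94.2, 82.2, 71.8, 62.7, 54.7, 47.8, 0.0 cfs.
ΣQ_DR = 824.4 cfs.
With Δt = 3 h = 10800 s, V = ΣQ_DR · Δt = 824.4 × 10800 = 8.90 × 10^6 ft³.

V ≈ 8.90 × 10^6 ft³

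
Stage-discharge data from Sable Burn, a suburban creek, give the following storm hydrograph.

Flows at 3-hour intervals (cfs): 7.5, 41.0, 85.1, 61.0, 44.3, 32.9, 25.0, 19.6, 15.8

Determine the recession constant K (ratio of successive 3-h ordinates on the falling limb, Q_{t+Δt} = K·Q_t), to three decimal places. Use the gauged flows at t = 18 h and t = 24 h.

K ≈ 0.795

Using the recession-limb readings at t = 18 h and t = 24 h: Q falls from 25.0 to 15.8 cfs over 2 intervals.
K = (Q₂/Q₁)^(1/2) = (15.8/25.0)^(1/2) = 0.795.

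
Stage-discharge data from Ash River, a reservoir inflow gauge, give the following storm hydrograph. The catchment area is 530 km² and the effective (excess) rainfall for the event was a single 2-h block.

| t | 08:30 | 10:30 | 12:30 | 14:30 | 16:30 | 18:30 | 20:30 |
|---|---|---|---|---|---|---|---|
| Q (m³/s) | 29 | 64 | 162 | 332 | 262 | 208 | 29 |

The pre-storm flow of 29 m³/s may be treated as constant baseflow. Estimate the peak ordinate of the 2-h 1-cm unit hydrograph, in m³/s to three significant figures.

Direct runoff: 0.0, 35.0, 133.0, 303.0, 233.0, 179.0, 0.0 m³/s; ΣQ_DR = 883.0 m³/s, peak = 303.0 m³/s.
Runoff depth d = ΣQ_DR·Δt / A = 883.0 × 7200 / (530 km²) = 12.00 mm.
The 1-cm UH is the DRH scaled by (10 mm)/d, so U_p = 303.0 × 10/12.00 = 253 m³/s.

U_p ≈ 253 m³/s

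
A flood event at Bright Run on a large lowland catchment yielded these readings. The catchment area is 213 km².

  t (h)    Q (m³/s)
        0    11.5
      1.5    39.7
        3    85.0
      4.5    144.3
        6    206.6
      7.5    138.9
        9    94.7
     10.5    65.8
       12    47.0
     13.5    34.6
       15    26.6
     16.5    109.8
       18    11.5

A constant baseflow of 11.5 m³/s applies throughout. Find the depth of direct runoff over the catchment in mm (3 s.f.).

d ≈ 22.0 mm

Direct runoff: 0.0, 28.2, 73.5, 132.8, 195.1, 127.4, 83.2, 54.3, 35.5, 23.1, 15.1, 98.3, 0.0 m³/s; ΣQ_DR = 866.5 m³/s.
V = ΣQ_DR · Δt = 866.5 × 5400 s = 4.679 × 10^6 m³.
Over A = 213 km², depth = V / A = 22.0 mm.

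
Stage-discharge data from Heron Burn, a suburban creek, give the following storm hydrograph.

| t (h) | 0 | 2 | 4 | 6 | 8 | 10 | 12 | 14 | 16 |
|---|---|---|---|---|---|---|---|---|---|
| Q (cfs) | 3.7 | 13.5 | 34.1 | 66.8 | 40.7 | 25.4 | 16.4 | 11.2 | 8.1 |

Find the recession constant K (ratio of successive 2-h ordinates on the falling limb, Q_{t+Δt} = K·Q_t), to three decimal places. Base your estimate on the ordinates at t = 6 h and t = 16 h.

Using the recession-limb readings at t = 6 h and t = 16 h: Q falls from 66.8 to 8.1 cfs over 5 intervals.
K = (Q₂/Q₁)^(1/5) = (8.1/66.8)^(1/5) = 0.656.

K ≈ 0.656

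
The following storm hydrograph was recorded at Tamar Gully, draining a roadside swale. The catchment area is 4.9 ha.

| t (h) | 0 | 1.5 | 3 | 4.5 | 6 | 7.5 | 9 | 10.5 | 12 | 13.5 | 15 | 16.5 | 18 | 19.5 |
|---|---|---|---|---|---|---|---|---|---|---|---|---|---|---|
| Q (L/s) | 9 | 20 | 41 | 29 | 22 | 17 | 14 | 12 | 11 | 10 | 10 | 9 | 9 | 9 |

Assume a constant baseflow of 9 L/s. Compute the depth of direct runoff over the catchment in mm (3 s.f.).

d ≈ 10.6 mm

Direct runoff: 0.0, 11.0, 32.0, 20.0, 13.0, 8.0, 5.0, 3.0, 2.0, 1.0, 1.0, 0.0, 0.0, 0.0 L/s; ΣQ_DR = 96.00 L/s.
V = ΣQ_DR · Δt = 96.00 × 5400 s = 5.184 × 10^5 L.
Over A = 4.9 ha, depth = V / A = 10.6 mm.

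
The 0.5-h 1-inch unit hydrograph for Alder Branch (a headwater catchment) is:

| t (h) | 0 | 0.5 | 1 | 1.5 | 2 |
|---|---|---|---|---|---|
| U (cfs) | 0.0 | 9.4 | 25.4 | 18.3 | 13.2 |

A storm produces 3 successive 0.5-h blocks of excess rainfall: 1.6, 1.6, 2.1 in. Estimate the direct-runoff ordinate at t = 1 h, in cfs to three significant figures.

Q ≈ 55.7 cfs

By discrete convolution, Q_j = Σ (P_i / 1 in) · U_{j−i}.
At t = 1 h (j=2): Q = (1.6/1)·25.4 + (1.6/1)·9.4 + (2.1/1)·0.0 = 55.7 cfs.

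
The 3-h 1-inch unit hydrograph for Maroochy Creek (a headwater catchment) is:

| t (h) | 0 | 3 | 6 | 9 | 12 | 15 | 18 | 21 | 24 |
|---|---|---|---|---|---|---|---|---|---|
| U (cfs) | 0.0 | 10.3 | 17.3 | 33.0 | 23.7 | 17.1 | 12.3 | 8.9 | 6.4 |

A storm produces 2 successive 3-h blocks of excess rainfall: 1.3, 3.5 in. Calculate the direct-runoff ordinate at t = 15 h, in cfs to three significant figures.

By discrete convolution, Q_j = Σ (P_i / 1 in) · U_{j−i}.
At t = 15 h (j=5): Q = (1.3/1)·17.1 + (3.5/1)·23.7 = 105 cfs.

Q ≈ 105 cfs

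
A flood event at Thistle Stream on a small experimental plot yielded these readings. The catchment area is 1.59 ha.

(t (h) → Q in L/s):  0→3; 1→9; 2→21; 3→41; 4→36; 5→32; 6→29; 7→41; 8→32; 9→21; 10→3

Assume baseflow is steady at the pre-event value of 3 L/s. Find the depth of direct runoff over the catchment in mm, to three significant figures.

Direct runoff: 0.0, 6.0, 18.0, 38.0, 33.0, 29.0, 26.0, 38.0, 29.0, 18.0, 0.0 L/s; ΣQ_DR = 235.0 L/s.
V = ΣQ_DR · Δt = 235.0 × 3600 s = 8.460 × 10^5 L.
Over A = 1.59 ha, depth = V / A = 53.2 mm.

d ≈ 53.2 mm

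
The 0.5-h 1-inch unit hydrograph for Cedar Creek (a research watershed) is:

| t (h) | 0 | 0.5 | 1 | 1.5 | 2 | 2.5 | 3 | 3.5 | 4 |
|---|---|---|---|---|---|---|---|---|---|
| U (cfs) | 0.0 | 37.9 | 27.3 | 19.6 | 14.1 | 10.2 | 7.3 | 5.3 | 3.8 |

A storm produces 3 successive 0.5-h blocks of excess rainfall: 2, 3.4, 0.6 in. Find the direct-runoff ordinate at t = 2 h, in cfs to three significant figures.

Q ≈ 111 cfs

By discrete convolution, Q_j = Σ (P_i / 1 in) · U_{j−i}.
At t = 2 h (j=4): Q = (2/1)·14.1 + (3.4/1)·19.6 + (0.6/1)·27.3 = 111 cfs.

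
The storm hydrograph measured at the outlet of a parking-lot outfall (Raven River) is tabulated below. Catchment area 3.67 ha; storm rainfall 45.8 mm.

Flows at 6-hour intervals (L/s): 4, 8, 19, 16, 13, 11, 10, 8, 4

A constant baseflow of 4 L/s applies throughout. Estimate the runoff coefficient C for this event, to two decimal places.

C ≈ 0.73

ΣQ_DR = 57.00 L/s; V = ΣQ_DR·Δt = 1.231 × 10^6 L.
Runoff depth d = V / A = 33.55 mm.
C = d / P = 33.55 / 45.8 = 0.73.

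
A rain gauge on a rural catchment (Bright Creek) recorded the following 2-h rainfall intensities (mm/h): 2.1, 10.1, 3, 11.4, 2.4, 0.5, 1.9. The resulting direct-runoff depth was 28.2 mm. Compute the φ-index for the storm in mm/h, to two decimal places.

φ ≈ 3.70 mm/h

Only the 2 blocks with intensity above φ contribute runoff: 10.1, 11.4 mm/h.
Σ(I−φ)·Δt = d  ⇒  (10.1+11.4 − 2φ)·2 = 28.2
φ = (21.50 − 28.2/2) / 2 = 3.70 mm/h.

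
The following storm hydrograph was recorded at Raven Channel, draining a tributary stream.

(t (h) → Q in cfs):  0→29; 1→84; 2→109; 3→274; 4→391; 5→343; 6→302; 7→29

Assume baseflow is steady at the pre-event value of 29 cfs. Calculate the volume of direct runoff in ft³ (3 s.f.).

Direct-runoff ordinates (Q − Q_b): 0.0, 55.0, 80.0, 245.0, 362.0, 314.0, 273.0, 0.0 cfs.
ΣQ_DR = 1329 cfs.
With Δt = 1 h = 3600 s, V = ΣQ_DR · Δt = 1329 × 3600 = 4.78 × 10^6 ft³.

V ≈ 4.78 × 10^6 ft³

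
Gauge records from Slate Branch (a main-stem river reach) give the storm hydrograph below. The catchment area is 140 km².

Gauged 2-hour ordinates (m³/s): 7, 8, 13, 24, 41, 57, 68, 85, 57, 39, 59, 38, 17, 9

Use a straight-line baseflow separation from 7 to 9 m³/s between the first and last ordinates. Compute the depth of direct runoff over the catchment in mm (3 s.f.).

Direct runoff: 0.00, 0.85, 5.69, 16.54, 33.38, 49.23, 60.08, 76.92, 48.77, 30.62, 50.46, 29.31, 8.15, 0.00 m³/s; ΣQ_DR = 410.0 m³/s.
V = ΣQ_DR · Δt = 410.0 × 7200 s = 2.952 × 10^6 m³.
Over A = 140 km², depth = V / A = 21.1 mm.

d ≈ 21.1 mm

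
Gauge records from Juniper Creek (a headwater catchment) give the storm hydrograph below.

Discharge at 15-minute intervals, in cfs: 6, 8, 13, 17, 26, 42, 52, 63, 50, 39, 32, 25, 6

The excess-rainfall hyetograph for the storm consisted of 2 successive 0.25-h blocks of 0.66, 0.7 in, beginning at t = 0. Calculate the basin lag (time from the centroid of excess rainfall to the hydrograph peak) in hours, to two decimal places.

Centroid of excess rainfall: t_c = Σ P_i·t̄_i / ΣP_i = 0.2537 h (block centres at 0.125, 0.375 h).
Hydrograph peak occurs at t = 1.75 h, so basin lag t_L = 1.75 − 0.2537 = 1.50 h.

t_L ≈ 1.50 h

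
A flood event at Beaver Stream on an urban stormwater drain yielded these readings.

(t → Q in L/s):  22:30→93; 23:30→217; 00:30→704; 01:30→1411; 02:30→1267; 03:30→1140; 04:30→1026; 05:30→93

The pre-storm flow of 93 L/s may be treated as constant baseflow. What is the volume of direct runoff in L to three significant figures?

V ≈ 1.87 × 10^7 L

Direct-runoff ordinates (Q − Q_b): 0.0, 124.0, 611.0, 1318.0, 1174.0, 1047.0, 933.0, 0.0 L/s.
ΣQ_DR = 5207 L/s.
With Δt = 1 h = 3600 s, V = ΣQ_DR · Δt = 5207 × 3600 = 1.87 × 10^7 L.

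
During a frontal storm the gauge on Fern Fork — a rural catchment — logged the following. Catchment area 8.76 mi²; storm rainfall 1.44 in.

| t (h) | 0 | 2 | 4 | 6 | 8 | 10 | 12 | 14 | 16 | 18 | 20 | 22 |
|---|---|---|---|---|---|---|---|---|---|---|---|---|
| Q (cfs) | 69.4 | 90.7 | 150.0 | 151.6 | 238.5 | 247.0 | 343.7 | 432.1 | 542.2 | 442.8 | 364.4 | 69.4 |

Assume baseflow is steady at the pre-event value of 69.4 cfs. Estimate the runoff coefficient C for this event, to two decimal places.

ΣQ_DR = 2309 cfs; V = ΣQ_DR·Δt = 1.662 × 10^7 ft³.
Runoff depth d = V / A = 0.8169 in.
C = d / P = 0.8169 / 1.44 = 0.57.

C ≈ 0.57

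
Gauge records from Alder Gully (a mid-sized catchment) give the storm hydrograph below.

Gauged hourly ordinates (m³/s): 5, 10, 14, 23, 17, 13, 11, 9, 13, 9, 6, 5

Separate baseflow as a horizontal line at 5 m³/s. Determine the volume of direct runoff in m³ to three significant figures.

V ≈ 2.70 × 10^5 m³

Direct-runoff ordinates (Q − Q_b): 0.0, 5.0, 9.0, 18.0, 12.0, 8.0, 6.0, 4.0, 8.0, 4.0, 1.0, 0.0 m³/s.
ΣQ_DR = 75.00 m³/s.
With Δt = 1 h = 3600 s, V = ΣQ_DR · Δt = 75.00 × 3600 = 2.70 × 10^5 m³.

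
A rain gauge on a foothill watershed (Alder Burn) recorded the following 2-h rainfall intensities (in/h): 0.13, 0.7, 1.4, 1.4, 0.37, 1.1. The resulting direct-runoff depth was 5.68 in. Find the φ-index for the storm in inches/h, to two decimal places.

φ ≈ 0.44 in/h

Only the 4 blocks with intensity above φ contribute runoff: 0.7, 1.4, 1.4, 1.1 in/h.
Σ(I−φ)·Δt = d  ⇒  (0.7+1.4+1.4+1.1 − 4φ)·2 = 5.68
φ = (4.600 − 5.68/2) / 4 = 0.44 in/h.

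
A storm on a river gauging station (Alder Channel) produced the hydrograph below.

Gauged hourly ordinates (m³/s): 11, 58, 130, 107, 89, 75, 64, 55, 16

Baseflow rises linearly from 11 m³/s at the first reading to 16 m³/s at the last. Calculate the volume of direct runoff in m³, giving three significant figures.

V ≈ 1.74 × 10^6 m³

Direct-runoff ordinates (Q − Q_b): 0.00, 46.38, 117.75, 94.12, 75.50, 60.88, 49.25, 39.62, 0.00 m³/s.
ΣQ_DR = 483.5 m³/s.
With Δt = 1 h = 3600 s, V = ΣQ_DR · Δt = 483.5 × 3600 = 1.74 × 10^6 m³.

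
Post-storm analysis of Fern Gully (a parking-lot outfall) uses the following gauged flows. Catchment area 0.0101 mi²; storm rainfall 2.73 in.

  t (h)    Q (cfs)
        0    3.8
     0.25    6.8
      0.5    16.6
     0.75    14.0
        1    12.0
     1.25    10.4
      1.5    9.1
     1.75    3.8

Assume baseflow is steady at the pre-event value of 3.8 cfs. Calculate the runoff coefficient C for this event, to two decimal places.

C ≈ 0.65

ΣQ_DR = 46.10 cfs; V = ΣQ_DR·Δt = 41490 ft³.
Runoff depth d = V / A = 1.768 in.
C = d / P = 1.768 / 2.73 = 0.65.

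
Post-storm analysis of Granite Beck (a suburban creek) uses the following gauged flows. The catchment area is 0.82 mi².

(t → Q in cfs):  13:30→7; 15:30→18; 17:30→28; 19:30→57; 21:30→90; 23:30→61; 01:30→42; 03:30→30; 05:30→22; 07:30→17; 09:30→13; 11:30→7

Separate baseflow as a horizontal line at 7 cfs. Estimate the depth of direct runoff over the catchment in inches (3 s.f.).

d ≈ 1.16 in

Direct runoff: 0.0, 11.0, 21.0, 50.0, 83.0, 54.0, 35.0, 23.0, 15.0, 10.0, 6.0, 0.0 cfs; ΣQ_DR = 308.0 cfs.
V = ΣQ_DR · Δt = 308.0 × 7200 s = 2.218 × 10^6 ft³.
Over A = 0.82 mi², depth = V / A = 1.16 in.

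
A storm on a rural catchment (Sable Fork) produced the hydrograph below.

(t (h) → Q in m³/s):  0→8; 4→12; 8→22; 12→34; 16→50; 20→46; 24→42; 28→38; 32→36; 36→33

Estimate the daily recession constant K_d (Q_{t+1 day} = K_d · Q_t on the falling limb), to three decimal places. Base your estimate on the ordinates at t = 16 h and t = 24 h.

Between t = 16 h and t = 24 h the flow falls from 50 to 42 m³/s over 2×4 h = 8 h.
Per-interval ratio K = (42/50)^(1/2) = 0.9165; K_d = K^(24/4) = 0.593.

K_d ≈ 0.593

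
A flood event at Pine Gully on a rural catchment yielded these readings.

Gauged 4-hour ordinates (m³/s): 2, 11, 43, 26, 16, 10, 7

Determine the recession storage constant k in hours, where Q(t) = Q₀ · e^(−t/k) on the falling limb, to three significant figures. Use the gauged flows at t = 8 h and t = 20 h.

On the falling limb, Q drops from 43 to 10 m³/s between t = 8 h and t = 20 h (Δt = 12 h).
k = −Δt / ln(Q₂/Q₁) = −12 / ln(10/43) = 8.23 h.

k ≈ 8.23 h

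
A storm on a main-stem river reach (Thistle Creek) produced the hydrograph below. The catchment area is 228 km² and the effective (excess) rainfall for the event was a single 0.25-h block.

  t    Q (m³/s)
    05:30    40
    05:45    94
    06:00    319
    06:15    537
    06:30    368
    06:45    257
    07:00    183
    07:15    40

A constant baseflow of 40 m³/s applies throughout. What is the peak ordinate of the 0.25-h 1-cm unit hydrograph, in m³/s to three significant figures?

Direct runoff: 0.0, 54.0, 279.0, 497.0, 328.0, 217.0, 143.0, 0.0 m³/s; ΣQ_DR = 1518 m³/s, peak = 497.0 m³/s.
Runoff depth d = ΣQ_DR·Δt / A = 1518 × 900 / (228 km²) = 5.992 mm.
The 1-cm UH is the DRH scaled by (10 mm)/d, so U_p = 497.0 × 10/5.992 = 829 m³/s.

U_p ≈ 829 m³/s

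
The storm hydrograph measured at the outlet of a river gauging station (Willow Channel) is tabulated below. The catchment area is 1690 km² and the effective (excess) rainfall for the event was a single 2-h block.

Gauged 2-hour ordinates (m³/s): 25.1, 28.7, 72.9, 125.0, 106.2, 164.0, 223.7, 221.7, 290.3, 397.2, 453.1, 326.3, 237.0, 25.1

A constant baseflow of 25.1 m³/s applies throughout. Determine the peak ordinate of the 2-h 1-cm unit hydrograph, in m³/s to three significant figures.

Direct runoff: 0.0, 3.6, 47.8, 99.9, 81.1, 138.9, 198.6, 196.6, 265.2, 372.1, 428.0, 301.2, 211.9, 0.0 m³/s; ΣQ_DR = 2345 m³/s, peak = 428.0 m³/s.
Runoff depth d = ΣQ_DR·Δt / A = 2345 × 7200 / (1690 km²) = 9.990 mm.
The 1-cm UH is the DRH scaled by (10 mm)/d, so U_p = 428.0 × 10/9.990 = 428 m³/s.

U_p ≈ 428 m³/s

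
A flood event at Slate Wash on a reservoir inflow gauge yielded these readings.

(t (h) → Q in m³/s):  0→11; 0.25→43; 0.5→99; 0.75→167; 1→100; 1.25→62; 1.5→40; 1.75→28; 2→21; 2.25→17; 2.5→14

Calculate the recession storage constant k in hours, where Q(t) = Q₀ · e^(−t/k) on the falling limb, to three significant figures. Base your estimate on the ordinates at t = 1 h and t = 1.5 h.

On the falling limb, Q drops from 100 to 40 m³/s between t = 1 h and t = 1.5 h (Δt = 0.5 h).
k = −Δt / ln(Q₂/Q₁) = −0.5 / ln(40/100) = 0.546 h.

k ≈ 0.546 h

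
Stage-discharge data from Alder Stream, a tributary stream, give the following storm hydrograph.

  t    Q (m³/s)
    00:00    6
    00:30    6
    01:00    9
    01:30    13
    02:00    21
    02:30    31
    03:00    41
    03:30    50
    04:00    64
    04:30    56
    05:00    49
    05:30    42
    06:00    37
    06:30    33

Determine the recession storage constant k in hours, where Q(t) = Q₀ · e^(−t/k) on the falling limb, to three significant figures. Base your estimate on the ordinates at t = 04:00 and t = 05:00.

On the falling limb, Q drops from 64 to 49 m³/s between t = 04:00 and t = 05:00 (Δt = 1 h).
k = −Δt / ln(Q₂/Q₁) = −1 / ln(49/64) = 3.74 h.

k ≈ 3.74 h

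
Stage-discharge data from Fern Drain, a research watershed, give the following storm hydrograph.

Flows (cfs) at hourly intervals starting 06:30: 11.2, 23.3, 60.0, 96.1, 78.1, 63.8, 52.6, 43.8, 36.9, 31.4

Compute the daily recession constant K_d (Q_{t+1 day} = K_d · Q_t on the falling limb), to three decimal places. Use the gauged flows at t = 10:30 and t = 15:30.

Between t = 10:30 and t = 15:30 the flow falls from 78.1 to 31.4 cfs over 5×1 h = 5 h.
Per-interval ratio K = (31.4/78.1)^(1/5) = 0.8334; K_d = K^(24/1) = 0.013.

K_d ≈ 0.013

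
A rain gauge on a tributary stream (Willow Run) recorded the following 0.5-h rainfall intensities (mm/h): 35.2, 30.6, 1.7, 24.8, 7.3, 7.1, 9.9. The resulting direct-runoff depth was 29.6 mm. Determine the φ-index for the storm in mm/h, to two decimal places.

φ ≈ 10.47 mm/h

Only the 3 blocks with intensity above φ contribute runoff: 35.2, 30.6, 24.8 mm/h.
Σ(I−φ)·Δt = d  ⇒  (35.2+30.6+24.8 − 3φ)·0.5 = 29.6
φ = (90.60 − 29.6/0.5) / 3 = 10.47 mm/h.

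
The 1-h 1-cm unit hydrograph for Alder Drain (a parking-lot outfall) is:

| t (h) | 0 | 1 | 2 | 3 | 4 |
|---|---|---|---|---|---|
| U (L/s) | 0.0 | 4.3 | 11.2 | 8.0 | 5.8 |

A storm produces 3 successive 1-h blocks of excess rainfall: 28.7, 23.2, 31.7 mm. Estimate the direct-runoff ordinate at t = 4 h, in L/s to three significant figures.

By discrete convolution, Q_j = Σ (P_i / 10 mm) · U_{j−i}.
At t = 4 h (j=4): Q = (28.7/10)·5.8 + (23.2/10)·8.0 + (31.7/10)·11.2 = 70.7 L/s.

Q ≈ 70.7 L/s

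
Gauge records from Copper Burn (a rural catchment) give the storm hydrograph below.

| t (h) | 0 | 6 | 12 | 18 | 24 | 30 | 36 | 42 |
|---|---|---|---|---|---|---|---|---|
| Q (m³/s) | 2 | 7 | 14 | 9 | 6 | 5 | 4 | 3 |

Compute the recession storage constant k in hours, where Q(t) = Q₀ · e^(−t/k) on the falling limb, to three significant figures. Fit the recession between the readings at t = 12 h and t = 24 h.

k ≈ 14.2 h

On the falling limb, Q drops from 14 to 6 m³/s between t = 12 h and t = 24 h (Δt = 12 h).
k = −Δt / ln(Q₂/Q₁) = −12 / ln(6/14) = 14.2 h.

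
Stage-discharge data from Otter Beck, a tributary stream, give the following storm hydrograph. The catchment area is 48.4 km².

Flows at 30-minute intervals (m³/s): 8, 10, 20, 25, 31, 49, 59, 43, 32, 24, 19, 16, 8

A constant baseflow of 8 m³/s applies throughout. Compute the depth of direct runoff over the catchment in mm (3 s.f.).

d ≈ 8.93 mm

Direct runoff: 0.0, 2.0, 12.0, 17.0, 23.0, 41.0, 51.0, 35.0, 24.0, 16.0, 11.0, 8.0, 0.0 m³/s; ΣQ_DR = 240.0 m³/s.
V = ΣQ_DR · Δt = 240.0 × 1800 s = 4.320 × 10^5 m³.
Over A = 48.4 km², depth = V / A = 8.93 mm.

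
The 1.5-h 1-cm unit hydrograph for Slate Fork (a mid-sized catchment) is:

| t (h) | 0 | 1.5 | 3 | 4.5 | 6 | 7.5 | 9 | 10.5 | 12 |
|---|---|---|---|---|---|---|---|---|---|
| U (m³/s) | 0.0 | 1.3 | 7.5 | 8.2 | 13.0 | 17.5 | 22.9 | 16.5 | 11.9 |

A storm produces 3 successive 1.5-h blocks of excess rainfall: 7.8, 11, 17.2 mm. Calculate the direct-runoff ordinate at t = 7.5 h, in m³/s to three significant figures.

By discrete convolution, Q_j = Σ (P_i / 10 mm) · U_{j−i}.
At t = 7.5 h (j=5): Q = (7.8/10)·17.5 + (11/10)·13.0 + (17.2/10)·8.2 = 42.1 m³/s.

Q ≈ 42.1 m³/s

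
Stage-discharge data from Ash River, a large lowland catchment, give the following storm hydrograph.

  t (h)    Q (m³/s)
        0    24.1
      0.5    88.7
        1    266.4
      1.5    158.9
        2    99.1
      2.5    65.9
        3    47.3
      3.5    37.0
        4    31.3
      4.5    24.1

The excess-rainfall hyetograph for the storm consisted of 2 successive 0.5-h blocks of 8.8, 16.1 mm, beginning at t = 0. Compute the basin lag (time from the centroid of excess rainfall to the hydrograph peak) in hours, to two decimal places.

Centroid of excess rainfall: t_c = Σ P_i·t̄_i / ΣP_i = 0.5733 h (block centres at 0.25, 0.75 h).
Hydrograph peak occurs at t = 1 h, so basin lag t_L = 1 − 0.5733 = 0.43 h.

t_L ≈ 0.43 h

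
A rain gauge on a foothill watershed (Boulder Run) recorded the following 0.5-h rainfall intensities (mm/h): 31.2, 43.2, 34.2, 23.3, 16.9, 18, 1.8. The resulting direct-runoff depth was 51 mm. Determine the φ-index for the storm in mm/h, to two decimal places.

φ ≈ 10.80 mm/h

Only the 6 blocks with intensity above φ contribute runoff: 31.2, 43.2, 34.2, 23.3, 16.9, 18 mm/h.
Σ(I−φ)·Δt = d  ⇒  (31.2+43.2+34.2+23.3+16.9+18 − 6φ)·0.5 = 51
φ = (166.8 − 51/0.5) / 6 = 10.80 mm/h.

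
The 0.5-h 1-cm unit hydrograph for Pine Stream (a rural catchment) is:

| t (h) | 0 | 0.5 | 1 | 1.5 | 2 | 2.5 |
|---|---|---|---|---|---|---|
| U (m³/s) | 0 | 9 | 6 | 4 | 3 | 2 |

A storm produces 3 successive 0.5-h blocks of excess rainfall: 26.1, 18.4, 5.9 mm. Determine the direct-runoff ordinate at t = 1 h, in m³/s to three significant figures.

By discrete convolution, Q_j = Σ (P_i / 10 mm) · U_{j−i}.
At t = 1 h (j=2): Q = (26.1/10)·6 + (18.4/10)·9 + (5.9/10)·0 = 32.2 m³/s.

Q ≈ 32.2 m³/s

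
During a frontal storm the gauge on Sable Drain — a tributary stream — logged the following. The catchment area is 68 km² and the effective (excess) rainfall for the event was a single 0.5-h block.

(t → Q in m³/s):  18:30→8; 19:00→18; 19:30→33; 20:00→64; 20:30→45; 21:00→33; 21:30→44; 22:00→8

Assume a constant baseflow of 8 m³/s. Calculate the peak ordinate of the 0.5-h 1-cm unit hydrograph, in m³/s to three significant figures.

U_p ≈ 112 m³/s

Direct runoff: 0.0, 10.0, 25.0, 56.0, 37.0, 25.0, 36.0, 0.0 m³/s; ΣQ_DR = 189.0 m³/s, peak = 56.0 m³/s.
Runoff depth d = ΣQ_DR·Δt / A = 189.0 × 1800 / (68 km²) = 5.003 mm.
The 1-cm UH is the DRH scaled by (10 mm)/d, so U_p = 56.0 × 10/5.003 = 112 m³/s.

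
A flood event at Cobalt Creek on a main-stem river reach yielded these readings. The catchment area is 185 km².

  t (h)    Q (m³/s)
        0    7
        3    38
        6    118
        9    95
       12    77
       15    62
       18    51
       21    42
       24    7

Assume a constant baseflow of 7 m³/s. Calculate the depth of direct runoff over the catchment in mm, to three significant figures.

d ≈ 25.3 mm

Direct runoff: 0.0, 31.0, 111.0, 88.0, 70.0, 55.0, 44.0, 35.0, 0.0 m³/s; ΣQ_DR = 434.0 m³/s.
V = ΣQ_DR · Δt = 434.0 × 10800 s = 4.687 × 10^6 m³.
Over A = 185 km², depth = V / A = 25.3 mm.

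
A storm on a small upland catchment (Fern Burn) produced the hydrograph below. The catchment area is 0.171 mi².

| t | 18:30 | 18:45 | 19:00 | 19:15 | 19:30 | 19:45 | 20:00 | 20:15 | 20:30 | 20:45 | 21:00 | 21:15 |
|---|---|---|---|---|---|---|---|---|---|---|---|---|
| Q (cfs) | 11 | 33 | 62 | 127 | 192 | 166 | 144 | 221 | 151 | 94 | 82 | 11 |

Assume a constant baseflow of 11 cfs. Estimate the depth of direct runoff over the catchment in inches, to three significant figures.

d ≈ 2.63 in

Direct runoff: 0.0, 22.0, 51.0, 116.0, 181.0, 155.0, 133.0, 210.0, 140.0, 83.0, 71.0, 0.0 cfs; ΣQ_DR = 1162 cfs.
V = ΣQ_DR · Δt = 1162 × 900 s = 1.046 × 10^6 ft³.
Over A = 0.171 mi², depth = V / A = 2.63 in.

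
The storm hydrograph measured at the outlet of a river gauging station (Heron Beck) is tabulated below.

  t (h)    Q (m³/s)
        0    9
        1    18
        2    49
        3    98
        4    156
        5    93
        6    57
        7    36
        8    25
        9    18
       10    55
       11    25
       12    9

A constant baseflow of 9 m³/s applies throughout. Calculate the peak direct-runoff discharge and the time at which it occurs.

Q_p = 147.0 m³/s at t = 4 h

Subtracting baseflow gives direct-runoff ordinates: 0.0, 9.0, 40.0, 89.0, 147.0, 84.0, 48.0, 27.0, 16.0, 9.0, 46.0, 16.0, 0.0 m³/s.
The maximum is 147.0 m³/s, occurring at the reading for t = 4 h.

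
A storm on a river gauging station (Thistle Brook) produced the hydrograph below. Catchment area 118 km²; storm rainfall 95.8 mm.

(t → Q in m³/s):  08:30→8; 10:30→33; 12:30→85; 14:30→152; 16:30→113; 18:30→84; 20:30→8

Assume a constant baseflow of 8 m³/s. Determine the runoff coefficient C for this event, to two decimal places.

ΣQ_DR = 427.0 m³/s; V = ΣQ_DR·Δt = 3.074 × 10^6 m³.
Runoff depth d = V / A = 26.05 mm.
C = d / P = 26.05 / 95.8 = 0.27.

C ≈ 0.27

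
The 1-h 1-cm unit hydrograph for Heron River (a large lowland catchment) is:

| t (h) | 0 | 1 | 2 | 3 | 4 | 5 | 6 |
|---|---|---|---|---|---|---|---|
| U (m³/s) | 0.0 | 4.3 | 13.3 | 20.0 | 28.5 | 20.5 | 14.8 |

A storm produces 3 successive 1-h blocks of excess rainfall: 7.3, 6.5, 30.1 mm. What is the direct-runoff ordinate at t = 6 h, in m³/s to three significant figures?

Q ≈ 110 m³/s

By discrete convolution, Q_j = Σ (P_i / 10 mm) · U_{j−i}.
At t = 6 h (j=6): Q = (7.3/10)·14.8 + (6.5/10)·20.5 + (30.1/10)·28.5 = 110 m³/s.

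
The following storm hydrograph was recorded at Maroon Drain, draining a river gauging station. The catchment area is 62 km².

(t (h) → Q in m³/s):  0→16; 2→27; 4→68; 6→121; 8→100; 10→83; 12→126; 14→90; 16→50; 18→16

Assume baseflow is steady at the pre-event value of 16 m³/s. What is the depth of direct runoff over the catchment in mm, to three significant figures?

d ≈ 62.4 mm

Direct runoff: 0.0, 11.0, 52.0, 105.0, 84.0, 67.0, 110.0, 74.0, 34.0, 0.0 m³/s; ΣQ_DR = 537.0 m³/s.
V = ΣQ_DR · Δt = 537.0 × 7200 s = 3.866 × 10^6 m³.
Over A = 62 km², depth = V / A = 62.4 mm.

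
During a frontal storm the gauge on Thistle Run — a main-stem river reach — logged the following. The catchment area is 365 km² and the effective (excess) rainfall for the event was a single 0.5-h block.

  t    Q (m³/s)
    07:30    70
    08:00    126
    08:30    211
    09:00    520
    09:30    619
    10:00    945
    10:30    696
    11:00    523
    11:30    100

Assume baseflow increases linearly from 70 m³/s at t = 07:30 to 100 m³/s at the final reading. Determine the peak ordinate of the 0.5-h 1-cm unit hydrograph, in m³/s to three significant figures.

Direct runoff: 0.00, 52.25, 133.50, 438.75, 534.00, 856.25, 603.50, 426.75, 0.00 m³/s; ΣQ_DR = 3045 m³/s, peak = 856.25 m³/s.
Runoff depth d = ΣQ_DR·Δt / A = 3045 × 1800 / (365 km²) = 15.02 mm.
The 1-cm UH is the DRH scaled by (10 mm)/d, so U_p = 856.25 × 10/15.02 = 570 m³/s.

U_p ≈ 570 m³/s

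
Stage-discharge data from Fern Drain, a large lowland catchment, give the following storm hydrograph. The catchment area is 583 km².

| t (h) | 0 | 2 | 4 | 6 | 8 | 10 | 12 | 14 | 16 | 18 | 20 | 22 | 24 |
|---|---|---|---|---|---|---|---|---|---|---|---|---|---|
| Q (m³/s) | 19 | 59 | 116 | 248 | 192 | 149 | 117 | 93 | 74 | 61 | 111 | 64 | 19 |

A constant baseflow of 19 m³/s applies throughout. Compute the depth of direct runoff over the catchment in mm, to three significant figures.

Direct runoff: 0.0, 40.0, 97.0, 229.0, 173.0, 130.0, 98.0, 74.0, 55.0, 42.0, 92.0, 45.0, 0.0 m³/s; ΣQ_DR = 1075 m³/s.
V = ΣQ_DR · Δt = 1075 × 7200 s = 7.740 × 10^6 m³.
Over A = 583 km², depth = V / A = 13.3 mm.

d ≈ 13.3 mm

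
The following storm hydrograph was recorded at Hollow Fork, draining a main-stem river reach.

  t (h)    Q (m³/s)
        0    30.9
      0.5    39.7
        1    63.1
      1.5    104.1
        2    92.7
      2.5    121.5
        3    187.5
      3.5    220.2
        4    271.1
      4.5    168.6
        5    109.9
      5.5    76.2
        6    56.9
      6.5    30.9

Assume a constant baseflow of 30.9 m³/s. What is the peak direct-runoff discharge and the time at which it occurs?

Q_p = 240.2 m³/s at t = 4 h

Subtracting baseflow gives direct-runoff ordinates: 0.0, 8.8, 32.2, 73.2, 61.8, 90.6, 156.6, 189.3, 240.2, 137.7, 79.0, 45.3, 26.0, 0.0 m³/s.
The maximum is 240.2 m³/s, occurring at the reading for t = 4 h.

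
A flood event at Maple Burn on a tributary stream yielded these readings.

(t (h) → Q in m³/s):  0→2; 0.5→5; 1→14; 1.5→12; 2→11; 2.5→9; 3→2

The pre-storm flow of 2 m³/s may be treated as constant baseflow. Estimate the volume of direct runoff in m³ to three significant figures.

V ≈ 73800 m³

Direct-runoff ordinates (Q − Q_b): 0.0, 3.0, 12.0, 10.0, 9.0, 7.0, 0.0 m³/s.
ΣQ_DR = 41.00 m³/s.
With Δt = 0.5 h = 1800 s, V = ΣQ_DR · Δt = 41.00 × 1800 = 73800 m³.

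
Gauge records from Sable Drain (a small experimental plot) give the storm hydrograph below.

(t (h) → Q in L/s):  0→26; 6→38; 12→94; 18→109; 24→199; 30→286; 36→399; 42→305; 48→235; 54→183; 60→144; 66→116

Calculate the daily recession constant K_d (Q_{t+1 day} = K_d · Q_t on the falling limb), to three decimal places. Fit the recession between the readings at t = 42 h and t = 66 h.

K_d ≈ 0.380

Between t = 42 h and t = 66 h the flow falls from 305 to 116 L/s over 4×6 h = 24 h.
Per-interval ratio K = (116/305)^(1/4) = 0.7853; K_d = K^(24/6) = 0.380.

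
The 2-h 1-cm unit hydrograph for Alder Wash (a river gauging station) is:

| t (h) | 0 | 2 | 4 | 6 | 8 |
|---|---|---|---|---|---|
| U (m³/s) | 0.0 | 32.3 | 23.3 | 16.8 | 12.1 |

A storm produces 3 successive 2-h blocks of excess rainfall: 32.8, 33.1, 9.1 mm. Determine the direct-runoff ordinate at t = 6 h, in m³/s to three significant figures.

Q ≈ 162 m³/s

By discrete convolution, Q_j = Σ (P_i / 10 mm) · U_{j−i}.
At t = 6 h (j=3): Q = (32.8/10)·16.8 + (33.1/10)·23.3 + (9.1/10)·32.3 = 162 m³/s.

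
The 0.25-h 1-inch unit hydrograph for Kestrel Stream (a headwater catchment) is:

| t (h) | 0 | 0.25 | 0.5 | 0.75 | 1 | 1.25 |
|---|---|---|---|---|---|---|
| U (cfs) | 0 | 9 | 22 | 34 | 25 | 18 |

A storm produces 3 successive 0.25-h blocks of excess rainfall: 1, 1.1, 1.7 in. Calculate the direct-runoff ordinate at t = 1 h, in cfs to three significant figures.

Q ≈ 99.8 cfs

By discrete convolution, Q_j = Σ (P_i / 1 in) · U_{j−i}.
At t = 1 h (j=4): Q = (1/1)·25 + (1.1/1)·34 + (1.7/1)·22 = 99.8 cfs.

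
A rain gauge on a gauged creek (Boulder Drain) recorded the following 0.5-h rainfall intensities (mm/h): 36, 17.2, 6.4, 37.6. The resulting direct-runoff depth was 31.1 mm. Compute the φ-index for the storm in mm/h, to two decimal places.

Only the 3 blocks with intensity above φ contribute runoff: 36, 17.2, 37.6 mm/h.
Σ(I−φ)·Δt = d  ⇒  (36+17.2+37.6 − 3φ)·0.5 = 31.1
φ = (90.80 − 31.1/0.5) / 3 = 9.53 mm/h.

φ ≈ 9.53 mm/h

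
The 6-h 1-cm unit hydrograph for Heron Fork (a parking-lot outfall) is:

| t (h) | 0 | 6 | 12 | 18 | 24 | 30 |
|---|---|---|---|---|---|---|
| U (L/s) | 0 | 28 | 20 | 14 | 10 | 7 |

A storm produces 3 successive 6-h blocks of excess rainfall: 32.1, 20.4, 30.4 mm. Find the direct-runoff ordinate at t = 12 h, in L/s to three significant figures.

By discrete convolution, Q_j = Σ (P_i / 10 mm) · U_{j−i}.
At t = 12 h (j=2): Q = (32.1/10)·20 + (20.4/10)·28 + (30.4/10)·0 = 121 L/s.

Q ≈ 121 L/s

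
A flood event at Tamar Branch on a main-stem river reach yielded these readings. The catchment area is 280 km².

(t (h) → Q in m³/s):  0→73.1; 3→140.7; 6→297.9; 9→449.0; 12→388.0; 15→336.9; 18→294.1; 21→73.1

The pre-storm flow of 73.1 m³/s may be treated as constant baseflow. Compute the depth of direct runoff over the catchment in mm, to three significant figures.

d ≈ 56.6 mm

Direct runoff: 0.0, 67.6, 224.8, 375.9, 314.9, 263.8, 221.0, 0.0 m³/s; ΣQ_DR = 1468 m³/s.
V = ΣQ_DR · Δt = 1468 × 10800 s = 1.585 × 10^7 m³.
Over A = 280 km², depth = V / A = 56.6 mm.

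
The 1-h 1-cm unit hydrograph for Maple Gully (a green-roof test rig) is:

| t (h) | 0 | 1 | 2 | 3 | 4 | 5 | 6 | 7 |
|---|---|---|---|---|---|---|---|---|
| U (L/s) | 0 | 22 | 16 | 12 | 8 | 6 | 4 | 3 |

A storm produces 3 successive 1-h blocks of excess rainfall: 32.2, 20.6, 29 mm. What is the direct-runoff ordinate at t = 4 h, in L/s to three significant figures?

Q ≈ 96.9 L/s

By discrete convolution, Q_j = Σ (P_i / 10 mm) · U_{j−i}.
At t = 4 h (j=4): Q = (32.2/10)·8 + (20.6/10)·12 + (29/10)·16 = 96.9 L/s.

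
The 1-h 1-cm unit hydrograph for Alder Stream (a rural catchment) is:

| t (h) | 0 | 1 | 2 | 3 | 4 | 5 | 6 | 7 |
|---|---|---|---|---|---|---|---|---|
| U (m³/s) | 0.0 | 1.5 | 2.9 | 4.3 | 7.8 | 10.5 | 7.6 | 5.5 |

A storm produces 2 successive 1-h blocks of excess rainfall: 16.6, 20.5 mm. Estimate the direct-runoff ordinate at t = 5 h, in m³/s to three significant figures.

Q ≈ 33.4 m³/s

By discrete convolution, Q_j = Σ (P_i / 10 mm) · U_{j−i}.
At t = 5 h (j=5): Q = (16.6/10)·10.5 + (20.5/10)·7.8 = 33.4 m³/s.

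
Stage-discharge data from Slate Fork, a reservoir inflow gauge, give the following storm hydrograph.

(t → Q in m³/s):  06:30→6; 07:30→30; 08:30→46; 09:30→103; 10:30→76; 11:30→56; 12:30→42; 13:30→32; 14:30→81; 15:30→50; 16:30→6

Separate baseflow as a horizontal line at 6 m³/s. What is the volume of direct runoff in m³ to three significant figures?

Direct-runoff ordinates (Q − Q_b): 0.0, 24.0, 40.0, 97.0, 70.0, 50.0, 36.0, 26.0, 75.0, 44.0, 0.0 m³/s.
ΣQ_DR = 462.0 m³/s.
With Δt = 1 h = 3600 s, V = ΣQ_DR · Δt = 462.0 × 3600 = 1.66 × 10^6 m³.

V ≈ 1.66 × 10^6 m³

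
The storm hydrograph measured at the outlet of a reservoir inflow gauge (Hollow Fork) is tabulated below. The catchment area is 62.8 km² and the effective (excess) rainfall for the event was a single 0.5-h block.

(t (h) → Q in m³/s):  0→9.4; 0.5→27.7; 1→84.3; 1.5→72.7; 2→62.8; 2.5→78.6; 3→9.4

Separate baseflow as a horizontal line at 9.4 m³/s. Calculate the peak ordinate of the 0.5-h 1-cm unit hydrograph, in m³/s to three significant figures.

Direct runoff: 0.0, 18.3, 74.9, 63.3, 53.4, 69.2, 0.0 m³/s; ΣQ_DR = 279.1 m³/s, peak = 74.9 m³/s.
Runoff depth d = ΣQ_DR·Δt / A = 279.1 × 1800 / (62.8 km²) = 8.000 mm.
The 1-cm UH is the DRH scaled by (10 mm)/d, so U_p = 74.9 × 10/8.000 = 93.6 m³/s.

U_p ≈ 93.6 m³/s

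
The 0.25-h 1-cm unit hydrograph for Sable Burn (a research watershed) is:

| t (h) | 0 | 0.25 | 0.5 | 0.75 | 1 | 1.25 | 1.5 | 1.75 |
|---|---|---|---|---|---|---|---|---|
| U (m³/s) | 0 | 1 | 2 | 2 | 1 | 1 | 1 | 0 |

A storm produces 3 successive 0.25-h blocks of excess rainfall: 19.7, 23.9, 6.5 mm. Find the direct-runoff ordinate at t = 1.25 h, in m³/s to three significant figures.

By discrete convolution, Q_j = Σ (P_i / 10 mm) · U_{j−i}.
At t = 1.25 h (j=5): Q = (19.7/10)·1 + (23.9/10)·1 + (6.5/10)·2 = 5.66 m³/s.

Q ≈ 5.66 m³/s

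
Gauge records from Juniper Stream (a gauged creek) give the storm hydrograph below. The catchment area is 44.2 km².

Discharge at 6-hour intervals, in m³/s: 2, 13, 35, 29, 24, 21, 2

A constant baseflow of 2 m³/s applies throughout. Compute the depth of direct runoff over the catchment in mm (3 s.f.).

Direct runoff: 0.0, 11.0, 33.0, 27.0, 22.0, 19.0, 0.0 m³/s; ΣQ_DR = 112.0 m³/s.
V = ΣQ_DR · Δt = 112.0 × 21600 s = 2.419 × 10^6 m³.
Over A = 44.2 km², depth = V / A = 54.7 mm.

d ≈ 54.7 mm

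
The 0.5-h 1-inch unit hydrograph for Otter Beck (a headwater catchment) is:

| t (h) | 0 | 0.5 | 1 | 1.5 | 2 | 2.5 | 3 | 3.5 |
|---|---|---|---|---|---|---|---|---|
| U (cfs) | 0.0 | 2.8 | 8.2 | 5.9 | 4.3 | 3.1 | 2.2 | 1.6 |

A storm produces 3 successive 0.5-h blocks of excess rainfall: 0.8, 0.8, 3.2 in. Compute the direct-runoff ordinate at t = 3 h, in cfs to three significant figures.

By discrete convolution, Q_j = Σ (P_i / 1 in) · U_{j−i}.
At t = 3 h (j=6): Q = (0.8/1)·2.2 + (0.8/1)·3.1 + (3.2/1)·4.3 = 18.0 cfs.

Q ≈ 18.0 cfs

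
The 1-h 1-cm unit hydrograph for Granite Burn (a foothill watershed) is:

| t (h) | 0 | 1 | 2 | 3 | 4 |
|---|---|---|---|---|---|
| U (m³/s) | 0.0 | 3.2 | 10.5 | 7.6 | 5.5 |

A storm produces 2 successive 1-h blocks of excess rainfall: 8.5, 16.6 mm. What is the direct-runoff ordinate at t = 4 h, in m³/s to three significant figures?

Q ≈ 17.3 m³/s

By discrete convolution, Q_j = Σ (P_i / 10 mm) · U_{j−i}.
At t = 4 h (j=4): Q = (8.5/10)·5.5 + (16.6/10)·7.6 = 17.3 m³/s.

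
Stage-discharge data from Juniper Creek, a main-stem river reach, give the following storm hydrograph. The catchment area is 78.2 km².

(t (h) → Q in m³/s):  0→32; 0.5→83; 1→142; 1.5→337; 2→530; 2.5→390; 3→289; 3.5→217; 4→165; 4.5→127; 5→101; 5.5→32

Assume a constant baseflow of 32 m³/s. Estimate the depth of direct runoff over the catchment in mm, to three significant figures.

Direct runoff: 0.0, 51.0, 110.0, 305.0, 498.0, 358.0, 257.0, 185.0, 133.0, 95.0, 69.0, 0.0 m³/s; ΣQ_DR = 2061 m³/s.
V = ΣQ_DR · Δt = 2061 × 1800 s = 3.710 × 10^6 m³.
Over A = 78.2 km², depth = V / A = 47.4 mm.

d ≈ 47.4 mm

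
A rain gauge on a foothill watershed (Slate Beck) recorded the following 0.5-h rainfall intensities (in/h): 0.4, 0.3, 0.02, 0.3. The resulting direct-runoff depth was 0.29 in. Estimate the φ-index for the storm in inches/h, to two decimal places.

Only the 3 blocks with intensity above φ contribute runoff: 0.4, 0.3, 0.3 in/h.
Σ(I−φ)·Δt = d  ⇒  (0.4+0.3+0.3 − 3φ)·0.5 = 0.29
φ = (1.000 − 0.29/0.5) / 3 = 0.14 in/h.

φ ≈ 0.14 in/h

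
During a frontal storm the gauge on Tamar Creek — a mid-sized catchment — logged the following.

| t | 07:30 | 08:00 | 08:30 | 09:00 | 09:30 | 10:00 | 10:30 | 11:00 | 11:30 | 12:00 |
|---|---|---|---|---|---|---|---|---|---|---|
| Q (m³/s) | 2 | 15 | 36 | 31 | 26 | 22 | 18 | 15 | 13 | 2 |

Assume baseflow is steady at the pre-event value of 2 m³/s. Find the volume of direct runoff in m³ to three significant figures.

Direct-runoff ordinates (Q − Q_b): 0.0, 13.0, 34.0, 29.0, 24.0, 20.0, 16.0, 13.0, 11.0, 0.0 m³/s.
ΣQ_DR = 160.0 m³/s.
With Δt = 0.5 h = 1800 s, V = ΣQ_DR · Δt = 160.0 × 1800 = 2.88 × 10^5 m³.

V ≈ 2.88 × 10^5 m³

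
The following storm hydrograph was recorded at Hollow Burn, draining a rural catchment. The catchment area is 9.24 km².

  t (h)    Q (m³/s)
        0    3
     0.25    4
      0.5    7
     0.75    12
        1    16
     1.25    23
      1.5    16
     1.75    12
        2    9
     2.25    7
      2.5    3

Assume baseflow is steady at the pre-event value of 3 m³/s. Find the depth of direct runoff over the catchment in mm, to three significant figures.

d ≈ 7.69 mm

Direct runoff: 0.0, 1.0, 4.0, 9.0, 13.0, 20.0, 13.0, 9.0, 6.0, 4.0, 0.0 m³/s; ΣQ_DR = 79.00 m³/s.
V = ΣQ_DR · Δt = 79.00 × 900 s = 71100 m³.
Over A = 9.24 km², depth = V / A = 7.69 mm.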